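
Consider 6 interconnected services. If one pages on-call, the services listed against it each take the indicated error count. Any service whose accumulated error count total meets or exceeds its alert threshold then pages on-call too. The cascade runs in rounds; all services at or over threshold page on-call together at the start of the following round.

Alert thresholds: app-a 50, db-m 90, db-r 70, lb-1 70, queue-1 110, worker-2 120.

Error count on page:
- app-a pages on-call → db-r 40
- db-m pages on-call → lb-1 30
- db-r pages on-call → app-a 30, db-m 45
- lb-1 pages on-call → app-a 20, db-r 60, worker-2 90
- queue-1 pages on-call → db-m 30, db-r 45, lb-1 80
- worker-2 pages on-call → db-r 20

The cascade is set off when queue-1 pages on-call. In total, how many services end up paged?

Round 1 — queue-1 pages on-call (initial).
  db-m: +30 → 30 < 90
  db-r: +45 → 45 < 70
  lb-1: +80 → 80 ≥ 70
Round 2 — lb-1 pages on-call.
  app-a: +20 → 20 < 50
  db-r: +60 → 105 ≥ 70
  worker-2: +90 → 90 < 120
Round 3 — db-r pages on-call.
  app-a: +30 → 50 ≥ 50
  db-m: +45 → 75 < 90
Round 4 — app-a pages on-call.
No further pages.

4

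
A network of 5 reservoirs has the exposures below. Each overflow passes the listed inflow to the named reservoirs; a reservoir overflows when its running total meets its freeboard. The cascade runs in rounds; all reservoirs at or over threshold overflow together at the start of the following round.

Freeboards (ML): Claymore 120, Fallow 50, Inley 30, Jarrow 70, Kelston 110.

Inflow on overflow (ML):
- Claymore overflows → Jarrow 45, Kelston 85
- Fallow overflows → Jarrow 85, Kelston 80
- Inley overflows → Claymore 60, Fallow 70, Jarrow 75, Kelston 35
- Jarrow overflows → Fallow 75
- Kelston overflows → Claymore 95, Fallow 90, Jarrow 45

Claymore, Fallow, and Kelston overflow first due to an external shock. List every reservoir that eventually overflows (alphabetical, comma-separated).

Claymore, Fallow, Jarrow, Kelston

Round 1 — Claymore, Fallow, Kelston overflow (initial).
  Jarrow: +45+85+45 → 175 ≥ 70
Round 2 — Jarrow overflows.
No further overflows.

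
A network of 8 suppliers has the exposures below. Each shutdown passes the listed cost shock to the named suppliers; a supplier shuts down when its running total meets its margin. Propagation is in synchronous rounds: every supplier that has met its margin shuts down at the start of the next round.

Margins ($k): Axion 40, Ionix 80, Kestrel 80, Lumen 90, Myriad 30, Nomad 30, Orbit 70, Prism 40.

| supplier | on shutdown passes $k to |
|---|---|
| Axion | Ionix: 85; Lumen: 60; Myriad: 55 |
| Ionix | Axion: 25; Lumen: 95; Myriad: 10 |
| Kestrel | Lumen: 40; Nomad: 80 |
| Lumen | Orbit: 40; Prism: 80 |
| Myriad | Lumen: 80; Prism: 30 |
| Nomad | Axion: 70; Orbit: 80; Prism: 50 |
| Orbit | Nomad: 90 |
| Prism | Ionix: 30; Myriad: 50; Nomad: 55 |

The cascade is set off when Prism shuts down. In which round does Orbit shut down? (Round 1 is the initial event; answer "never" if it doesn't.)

Round 1 — Prism shuts down (initial).
  Ionix: +30 → 30 < 80
  Myriad: +50 → 50 ≥ 30
  Nomad: +55 → 55 ≥ 30
Round 2 — Myriad, Nomad shut down.
  Axion: +70 → 70 ≥ 40
  Lumen: +80 → 80 < 90
  Orbit: +80 → 80 ≥ 70
Round 3 — Axion, Orbit shut down.
  Ionix: +85 → 115 ≥ 80
  Lumen: +60 → 140 ≥ 90
Round 4 — Ionix, Lumen shut down.
No further shutdowns.

3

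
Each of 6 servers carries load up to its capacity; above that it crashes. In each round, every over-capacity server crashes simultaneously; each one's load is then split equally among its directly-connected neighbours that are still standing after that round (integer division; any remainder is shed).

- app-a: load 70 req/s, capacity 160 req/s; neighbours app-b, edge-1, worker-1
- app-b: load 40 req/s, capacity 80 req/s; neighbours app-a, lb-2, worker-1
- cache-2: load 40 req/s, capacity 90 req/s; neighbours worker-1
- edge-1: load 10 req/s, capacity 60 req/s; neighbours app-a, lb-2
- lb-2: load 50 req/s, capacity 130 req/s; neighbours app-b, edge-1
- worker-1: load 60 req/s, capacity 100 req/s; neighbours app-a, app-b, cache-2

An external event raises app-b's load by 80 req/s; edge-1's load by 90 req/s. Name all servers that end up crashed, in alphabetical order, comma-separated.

Round 1 — app-b at 120 > 80; edge-1 at 100 > 60. app-b, edge-1 crash.
  app-b sheds 120 req/s to app-a, lb-2, worker-1: 40 each.
    app-a: 70+40 = 110 ≤ 160
    lb-2: 50+40 = 90 ≤ 130
    worker-1: 60+40 = 100 ≤ 100
  edge-1 sheds 100 req/s to app-a, lb-2: 50 each.
    app-a: 110+50 = 160 ≤ 160
    lb-2: 90+50 = 140 > 130
Round 2 — lb-2 crashes.
  lb-2 sheds 140 req/s: no online neighbours, lost.
No further crashes.

app-b, edge-1, lb-2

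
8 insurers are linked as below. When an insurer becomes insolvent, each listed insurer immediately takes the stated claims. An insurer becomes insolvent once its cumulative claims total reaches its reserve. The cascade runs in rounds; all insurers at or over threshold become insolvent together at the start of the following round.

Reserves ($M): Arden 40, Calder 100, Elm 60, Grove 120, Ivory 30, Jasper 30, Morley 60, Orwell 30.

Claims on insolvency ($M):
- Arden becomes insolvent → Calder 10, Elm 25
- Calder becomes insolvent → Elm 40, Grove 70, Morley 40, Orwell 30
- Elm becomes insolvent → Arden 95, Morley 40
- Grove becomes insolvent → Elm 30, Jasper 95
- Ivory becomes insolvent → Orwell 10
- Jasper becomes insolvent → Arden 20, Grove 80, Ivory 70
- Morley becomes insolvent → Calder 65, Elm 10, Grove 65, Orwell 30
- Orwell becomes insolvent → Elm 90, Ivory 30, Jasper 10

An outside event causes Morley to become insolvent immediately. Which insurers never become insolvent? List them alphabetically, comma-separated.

Round 1 — Morley becomes insolvent (initial).
  Calder: +65 → 65 < 100
  Elm: +10 → 10 < 60
  Grove: +65 → 65 < 120
  Orwell: +30 → 30 ≥ 30
Round 2 — Orwell becomes insolvent.
  Elm: +90 → 100 ≥ 60
  Ivory: +30 → 30 ≥ 30
  Jasper: +10 → 10 < 30
Round 3 — Elm, Ivory become insolvent.
  Arden: +95 → 95 ≥ 40
Round 4 — Arden becomes insolvent.
  Calder: +10 → 75 < 100
No further insolvencies.

Calder, Grove, Jasper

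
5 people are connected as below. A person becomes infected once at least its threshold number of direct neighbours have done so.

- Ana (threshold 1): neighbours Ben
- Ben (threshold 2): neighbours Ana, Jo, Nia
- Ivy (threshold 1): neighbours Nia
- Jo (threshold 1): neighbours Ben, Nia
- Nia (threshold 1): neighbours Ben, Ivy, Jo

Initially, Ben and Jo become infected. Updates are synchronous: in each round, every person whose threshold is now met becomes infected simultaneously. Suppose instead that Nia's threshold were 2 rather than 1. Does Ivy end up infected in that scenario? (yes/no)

yes

With Nia's threshold at 2:
Round 1 — Ben, Jo become infected (initial).
Round 2 — checking thresholds:
  Ana: 1 of 1 neighbours ≥ 1, becomes infected.
  Nia: 2 of 3 neighbours ≥ 2, becomes infected.
Round 3 — checking thresholds:
  Ivy: 1 of 1 neighbours ≥ 1, becomes infected.
Round 4 — no new infections; cascade stops.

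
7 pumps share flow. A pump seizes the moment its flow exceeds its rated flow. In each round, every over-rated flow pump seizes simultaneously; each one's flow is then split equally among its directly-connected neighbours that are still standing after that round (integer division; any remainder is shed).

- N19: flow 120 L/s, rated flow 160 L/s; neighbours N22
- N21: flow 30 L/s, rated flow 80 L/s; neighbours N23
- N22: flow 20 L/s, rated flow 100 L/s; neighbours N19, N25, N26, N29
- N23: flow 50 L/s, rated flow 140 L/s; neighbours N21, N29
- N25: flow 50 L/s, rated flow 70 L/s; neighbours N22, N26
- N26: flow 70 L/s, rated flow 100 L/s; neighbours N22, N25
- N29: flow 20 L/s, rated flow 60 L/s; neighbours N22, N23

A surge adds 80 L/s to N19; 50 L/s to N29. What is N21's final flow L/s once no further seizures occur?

Round 1 — N19 at 200 > 160; N29 at 70 > 60. N19, N29 seize.
  N19 sheds 200 L/s to N22: 200 each.
    N22: 20+200 = 220 > 100
  N29 sheds 70 L/s to N22, N23: 35 each.
    N22: 220+35 = 255 > 100
    N23: 50+35 = 85 ≤ 140
Round 2 — N22 seizes.
  N22 sheds 255 L/s to N25, N26: 127 each (1 lost).
    N25: 50+127 = 177 > 70
    N26: 70+127 = 197 > 100
Round 3 — N25, N26 seize.
  N25 sheds 177 L/s: no online neighbours, lost.
  N26 sheds 197 L/s: no online neighbours, lost.
No further seizures.

30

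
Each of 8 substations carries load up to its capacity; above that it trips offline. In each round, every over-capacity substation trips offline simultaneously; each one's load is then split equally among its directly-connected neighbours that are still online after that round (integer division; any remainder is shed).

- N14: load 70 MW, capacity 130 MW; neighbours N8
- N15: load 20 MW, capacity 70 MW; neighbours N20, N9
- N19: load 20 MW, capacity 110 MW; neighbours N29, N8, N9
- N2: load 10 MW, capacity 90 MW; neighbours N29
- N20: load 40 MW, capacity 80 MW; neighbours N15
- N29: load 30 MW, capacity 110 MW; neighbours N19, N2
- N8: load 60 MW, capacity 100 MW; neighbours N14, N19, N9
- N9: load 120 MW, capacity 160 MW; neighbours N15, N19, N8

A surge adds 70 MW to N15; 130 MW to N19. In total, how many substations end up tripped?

6

Round 1 — N15 at 90 > 70; N19 at 150 > 110. N15, N19 trip offline.
  N15 sheds 90 MW to N20, N9: 45 each.
    N20: 40+45 = 85 > 80
    N9: 120+45 = 165 > 160
  N19 sheds 150 MW to N29, N8, N9: 50 each.
    N29: 30+50 = 80 ≤ 110
    N8: 60+50 = 110 > 100
    N9: 165+50 = 215 > 160
Round 2 — N20, N8, N9 trip offline.
  N20 sheds 85 MW: no online neighbours, lost.
  N8 sheds 110 MW to N14: 110 each.
    N14: 70+110 = 180 > 130
  N9 sheds 215 MW: no online neighbours, lost.
Round 3 — N14 trips offline.
  N14 sheds 180 MW: no online neighbours, lost.
No further trips.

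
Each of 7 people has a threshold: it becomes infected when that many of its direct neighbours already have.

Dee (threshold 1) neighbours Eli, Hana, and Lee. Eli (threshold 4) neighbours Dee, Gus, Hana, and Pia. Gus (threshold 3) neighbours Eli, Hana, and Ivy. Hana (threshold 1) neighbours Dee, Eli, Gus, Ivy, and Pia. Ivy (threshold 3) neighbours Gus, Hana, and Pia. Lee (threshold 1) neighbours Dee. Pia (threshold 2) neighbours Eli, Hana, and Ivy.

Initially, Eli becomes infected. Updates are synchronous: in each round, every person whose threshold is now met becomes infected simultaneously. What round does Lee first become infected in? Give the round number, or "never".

Round 1 — Eli becomes infected (initial).
Round 2 — checking thresholds:
  Dee: 1 of 3 neighbours ≥ 1, becomes infected.
  Gus: 1 of 3 neighbours < 3, below threshold.
  Hana: 1 of 5 neighbours ≥ 1, becomes infected.
  Pia: 1 of 3 neighbours < 2, below threshold.
Round 3 — checking thresholds:
  Gus: 2 of 3 neighbours < 3, below threshold.
  Ivy: 1 of 3 neighbours < 3, below threshold.
  Lee: 1 of 1 neighbours ≥ 1, becomes infected.
  Pia: 2 of 3 neighbours ≥ 2, becomes infected.
Round 4 — no new infections; cascade stops.

3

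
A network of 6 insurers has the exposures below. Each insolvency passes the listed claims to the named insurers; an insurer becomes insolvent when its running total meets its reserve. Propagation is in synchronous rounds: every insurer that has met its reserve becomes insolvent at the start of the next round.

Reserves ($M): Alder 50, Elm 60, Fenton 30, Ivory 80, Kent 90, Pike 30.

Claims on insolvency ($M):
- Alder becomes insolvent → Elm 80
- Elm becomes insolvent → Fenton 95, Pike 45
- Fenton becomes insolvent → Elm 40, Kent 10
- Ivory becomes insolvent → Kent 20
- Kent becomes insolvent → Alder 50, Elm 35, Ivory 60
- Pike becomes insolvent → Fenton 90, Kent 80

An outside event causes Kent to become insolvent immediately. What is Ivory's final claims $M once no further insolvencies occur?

Round 1 — Kent becomes insolvent (initial).
  Alder: +50 → 50 ≥ 50
  Elm: +35 → 35 < 60
  Ivory: +60 → 60 < 80
Round 2 — Alder becomes insolvent.
  Elm: +80 → 115 ≥ 60
Round 3 — Elm becomes insolvent.
  Fenton: +95 → 95 ≥ 30
  Pike: +45 → 45 ≥ 30
Round 4 — Fenton, Pike become insolvent.
No further insolvencies.

60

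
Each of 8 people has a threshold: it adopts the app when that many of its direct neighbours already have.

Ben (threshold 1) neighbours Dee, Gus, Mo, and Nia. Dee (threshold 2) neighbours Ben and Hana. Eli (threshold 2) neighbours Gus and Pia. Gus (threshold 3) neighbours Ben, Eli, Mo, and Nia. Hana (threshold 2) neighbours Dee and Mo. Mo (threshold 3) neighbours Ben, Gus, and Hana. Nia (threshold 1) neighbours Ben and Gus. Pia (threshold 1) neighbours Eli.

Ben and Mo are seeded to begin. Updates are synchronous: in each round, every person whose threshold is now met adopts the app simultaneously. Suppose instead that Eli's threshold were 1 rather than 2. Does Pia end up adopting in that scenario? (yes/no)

yes

With Eli's threshold at 1:
Round 1 — Ben, Mo adopt the app (initial).
Round 2 — checking thresholds:
  Dee: 1 of 2 neighbours < 2, holds.
  Gus: 2 of 4 neighbours < 3, holds.
  Hana: 1 of 2 neighbours < 2, holds.
  Nia: 1 of 2 neighbours ≥ 1, adopts the app.
Round 3 — checking thresholds:
  Dee: 1 of 2 neighbours < 2, holds.
  Gus: 3 of 4 neighbours ≥ 3, adopts the app.
  Hana: 1 of 2 neighbours < 2, holds.
Round 4 — checking thresholds:
  Dee: 1 of 2 neighbours < 2, holds.
  Eli: 1 of 2 neighbours ≥ 1, adopts the app.
  Hana: 1 of 2 neighbours < 2, holds.
Round 5 — checking thresholds:
  Dee: 1 of 2 neighbours < 2, holds.
  Hana: 1 of 2 neighbours < 2, holds.
  Pia: 1 of 1 neighbours ≥ 1, adopts the app.
Round 6 — no new adoptions; cascade stops.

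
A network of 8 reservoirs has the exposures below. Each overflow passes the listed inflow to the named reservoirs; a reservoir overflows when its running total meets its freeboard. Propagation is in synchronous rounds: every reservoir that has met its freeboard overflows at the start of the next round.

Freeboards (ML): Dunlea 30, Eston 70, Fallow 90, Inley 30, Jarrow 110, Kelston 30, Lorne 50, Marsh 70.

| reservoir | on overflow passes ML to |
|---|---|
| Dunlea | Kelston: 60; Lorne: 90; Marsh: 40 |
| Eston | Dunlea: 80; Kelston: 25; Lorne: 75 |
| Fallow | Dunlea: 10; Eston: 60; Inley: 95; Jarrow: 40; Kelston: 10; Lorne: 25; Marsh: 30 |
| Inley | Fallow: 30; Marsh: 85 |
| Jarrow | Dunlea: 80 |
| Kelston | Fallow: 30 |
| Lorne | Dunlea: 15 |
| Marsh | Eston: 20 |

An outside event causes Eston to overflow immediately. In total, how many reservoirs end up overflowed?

4

Round 1 — Eston overflows (initial).
  Dunlea: +80 → 80 ≥ 30
  Kelston: +25 → 25 < 30
  Lorne: +75 → 75 ≥ 50
Round 2 — Dunlea, Lorne overflow.
  Kelston: +60 → 85 ≥ 30
  Marsh: +40 → 40 < 70
Round 3 — Kelston overflows.
  Fallow: +30 → 30 < 90
No further overflows.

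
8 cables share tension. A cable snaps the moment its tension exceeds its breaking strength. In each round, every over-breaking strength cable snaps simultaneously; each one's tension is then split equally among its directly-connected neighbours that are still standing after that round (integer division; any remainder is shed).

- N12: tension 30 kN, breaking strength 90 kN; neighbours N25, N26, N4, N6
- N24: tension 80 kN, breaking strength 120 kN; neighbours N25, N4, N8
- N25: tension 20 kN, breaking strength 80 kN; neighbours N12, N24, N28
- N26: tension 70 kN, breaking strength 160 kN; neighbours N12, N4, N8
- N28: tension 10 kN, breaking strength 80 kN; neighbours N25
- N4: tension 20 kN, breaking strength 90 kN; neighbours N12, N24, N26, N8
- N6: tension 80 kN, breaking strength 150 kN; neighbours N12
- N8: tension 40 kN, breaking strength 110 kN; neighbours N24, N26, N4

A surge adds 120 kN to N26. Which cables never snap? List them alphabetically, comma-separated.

N6

Round 1 — N26 at 190 > 160. N26 snaps.
  N26 sheds 190 kN to N12, N4, N8: 63 each (1 lost).
    N12: 30+63 = 93 > 90
    N4: 20+63 = 83 ≤ 90
    N8: 40+63 = 103 ≤ 110
Round 2 — N12 snaps.
  N12 sheds 93 kN to N25, N4, N6: 31 each.
    N25: 20+31 = 51 ≤ 80
    N4: 83+31 = 114 > 90
    N6: 80+31 = 111 ≤ 150
Round 3 — N4 snaps.
  N4 sheds 114 kN to N24, N8: 57 each.
    N24: 80+57 = 137 > 120
    N8: 103+57 = 160 > 110
Round 4 — N24, N8 snap.
  N24 sheds 137 kN to N25: 137 each.
    N25: 51+137 = 188 > 80
  N8 sheds 160 kN: no online neighbours, lost.
Round 5 — N25 snaps.
  N25 sheds 188 kN to N28: 188 each.
    N28: 10+188 = 198 > 80
Round 6 — N28 snaps.
  N28 sheds 198 kN: no online neighbours, lost.
No further breaks.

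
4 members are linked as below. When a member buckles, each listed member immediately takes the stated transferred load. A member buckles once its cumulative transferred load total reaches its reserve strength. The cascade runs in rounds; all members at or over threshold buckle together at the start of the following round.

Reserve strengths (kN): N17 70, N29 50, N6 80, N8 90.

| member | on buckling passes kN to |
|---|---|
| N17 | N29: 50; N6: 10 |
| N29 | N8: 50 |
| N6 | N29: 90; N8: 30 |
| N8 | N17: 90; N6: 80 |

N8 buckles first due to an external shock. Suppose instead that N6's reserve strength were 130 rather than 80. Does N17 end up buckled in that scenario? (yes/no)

yes

With N6's reserve strength at 130:
Round 1 — N8 buckles (initial).
  N17: +90 → 90 ≥ 70
  N6: +80 → 80 < 130
Round 2 — N17 buckles.
  N29: +50 → 50 ≥ 50
  N6: +10 → 90 < 130
Round 3 — N29 buckles.
No further bucklings.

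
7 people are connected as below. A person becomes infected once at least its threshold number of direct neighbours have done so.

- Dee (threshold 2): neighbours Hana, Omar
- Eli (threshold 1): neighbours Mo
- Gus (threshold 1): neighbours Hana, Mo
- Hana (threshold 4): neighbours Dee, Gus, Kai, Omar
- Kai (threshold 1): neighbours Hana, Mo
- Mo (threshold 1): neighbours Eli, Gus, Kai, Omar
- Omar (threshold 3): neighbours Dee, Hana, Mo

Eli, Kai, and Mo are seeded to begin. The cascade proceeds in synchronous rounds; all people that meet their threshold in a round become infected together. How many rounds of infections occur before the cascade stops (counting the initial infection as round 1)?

Round 1 — Eli, Kai, Mo become infected (initial).
Round 2 — checking thresholds:
  Gus: 1 of 2 neighbours ≥ 1, becomes infected.
  Hana: 1 of 4 neighbours < 4, below threshold.
  Omar: 1 of 3 neighbours < 3, below threshold.
Round 3 — no new infections; cascade stops.

2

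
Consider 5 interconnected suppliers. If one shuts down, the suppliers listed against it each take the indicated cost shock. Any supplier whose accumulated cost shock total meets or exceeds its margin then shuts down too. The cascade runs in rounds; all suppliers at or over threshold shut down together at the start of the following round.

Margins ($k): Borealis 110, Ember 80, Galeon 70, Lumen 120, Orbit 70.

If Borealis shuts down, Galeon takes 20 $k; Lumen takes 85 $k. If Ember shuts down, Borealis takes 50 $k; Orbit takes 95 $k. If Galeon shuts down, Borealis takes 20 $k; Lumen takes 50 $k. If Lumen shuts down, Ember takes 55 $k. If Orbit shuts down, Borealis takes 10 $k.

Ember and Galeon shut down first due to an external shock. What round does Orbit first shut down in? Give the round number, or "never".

Round 1 — Ember, Galeon shut down (initial).
  Borealis: +50+20 → 70 < 110
  Lumen: +50 → 50 < 120
  Orbit: +95 → 95 ≥ 70
Round 2 — Orbit shuts down.
  Borealis: +10 → 80 < 110
No further shutdowns.

2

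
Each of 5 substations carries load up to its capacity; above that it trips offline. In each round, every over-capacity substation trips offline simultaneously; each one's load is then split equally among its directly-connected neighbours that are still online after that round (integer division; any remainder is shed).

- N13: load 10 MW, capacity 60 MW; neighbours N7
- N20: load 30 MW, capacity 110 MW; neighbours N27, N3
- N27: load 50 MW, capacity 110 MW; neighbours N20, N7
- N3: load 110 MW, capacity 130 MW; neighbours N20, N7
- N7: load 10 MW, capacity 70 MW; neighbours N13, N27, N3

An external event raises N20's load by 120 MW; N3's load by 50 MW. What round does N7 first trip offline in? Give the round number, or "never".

Round 1 — N20 at 150 > 110; N3 at 160 > 130. N20, N3 trip offline.
  N20 sheds 150 MW to N27: 150 each.
    N27: 50+150 = 200 > 110
  N3 sheds 160 MW to N7: 160 each.
    N7: 10+160 = 170 > 70
Round 2 — N27, N7 trip offline.
  N27 sheds 200 MW: no online neighbours, lost.
  N7 sheds 170 MW to N13: 170 each.
    N13: 10+170 = 180 > 60
Round 3 — N13 trips offline.
  N13 sheds 180 MW: no online neighbours, lost.
No further trips.

2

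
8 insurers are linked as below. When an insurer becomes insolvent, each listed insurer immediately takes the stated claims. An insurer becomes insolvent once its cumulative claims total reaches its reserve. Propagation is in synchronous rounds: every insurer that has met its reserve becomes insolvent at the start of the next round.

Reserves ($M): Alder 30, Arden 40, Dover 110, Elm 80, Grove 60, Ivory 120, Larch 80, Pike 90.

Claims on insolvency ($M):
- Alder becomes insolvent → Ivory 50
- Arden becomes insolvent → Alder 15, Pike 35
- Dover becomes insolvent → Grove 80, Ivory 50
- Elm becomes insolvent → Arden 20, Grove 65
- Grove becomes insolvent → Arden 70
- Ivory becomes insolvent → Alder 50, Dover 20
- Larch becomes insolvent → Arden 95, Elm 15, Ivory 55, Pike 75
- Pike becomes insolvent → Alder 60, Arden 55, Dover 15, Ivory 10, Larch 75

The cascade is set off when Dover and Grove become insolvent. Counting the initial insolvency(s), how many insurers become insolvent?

3

Round 1 — Dover, Grove become insolvent (initial).
  Arden: +70 → 70 ≥ 40
  Ivory: +50 → 50 < 120
Round 2 — Arden becomes insolvent.
  Alder: +15 → 15 < 30
  Pike: +35 → 35 < 90
No further insolvencies.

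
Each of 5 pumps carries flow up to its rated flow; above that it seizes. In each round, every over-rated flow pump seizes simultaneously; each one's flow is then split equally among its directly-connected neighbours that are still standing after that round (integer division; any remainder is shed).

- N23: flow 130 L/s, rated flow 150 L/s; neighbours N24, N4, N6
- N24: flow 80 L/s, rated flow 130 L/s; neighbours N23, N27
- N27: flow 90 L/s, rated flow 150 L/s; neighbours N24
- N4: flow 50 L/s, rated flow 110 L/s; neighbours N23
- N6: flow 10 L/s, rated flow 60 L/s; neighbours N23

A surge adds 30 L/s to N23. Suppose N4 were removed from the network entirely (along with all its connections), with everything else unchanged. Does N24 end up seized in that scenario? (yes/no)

yes

With N4 removed:
Round 1 — N23 at 160 > 150. N23 seizes.
  N23 sheds 160 L/s to N24, N6: 80 each.
    N24: 80+80 = 160 > 130
    N6: 10+80 = 90 > 60
Round 2 — N24, N6 seize.
  N24 sheds 160 L/s to N27: 160 each.
    N27: 90+160 = 250 > 150
  N6 sheds 90 L/s: no online neighbours, lost.
Round 3 — N27 seizes.
  N27 sheds 250 L/s: no online neighbours, lost.
No further seizures.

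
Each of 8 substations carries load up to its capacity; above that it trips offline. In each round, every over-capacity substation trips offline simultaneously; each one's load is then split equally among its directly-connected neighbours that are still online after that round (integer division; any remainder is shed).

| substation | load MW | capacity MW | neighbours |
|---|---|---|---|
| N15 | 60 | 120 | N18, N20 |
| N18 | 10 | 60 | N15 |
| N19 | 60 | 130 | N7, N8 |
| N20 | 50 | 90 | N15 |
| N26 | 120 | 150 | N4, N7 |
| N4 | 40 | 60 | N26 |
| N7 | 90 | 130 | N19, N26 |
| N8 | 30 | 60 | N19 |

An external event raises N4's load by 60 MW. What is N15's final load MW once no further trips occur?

60

Round 1 — N4 at 100 > 60. N4 trips offline.
  N4 sheds 100 MW to N26: 100 each.
    N26: 120+100 = 220 > 150
Round 2 — N26 trips offline.
  N26 sheds 220 MW to N7: 220 each.
    N7: 90+220 = 310 > 130
Round 3 — N7 trips offline.
  N7 sheds 310 MW to N19: 310 each.
    N19: 60+310 = 370 > 130
Round 4 — N19 trips offline.
  N19 sheds 370 MW to N8: 370 each.
    N8: 30+370 = 400 > 60
Round 5 — N8 trips offline.
  N8 sheds 400 MW: no online neighbours, lost.
No further trips.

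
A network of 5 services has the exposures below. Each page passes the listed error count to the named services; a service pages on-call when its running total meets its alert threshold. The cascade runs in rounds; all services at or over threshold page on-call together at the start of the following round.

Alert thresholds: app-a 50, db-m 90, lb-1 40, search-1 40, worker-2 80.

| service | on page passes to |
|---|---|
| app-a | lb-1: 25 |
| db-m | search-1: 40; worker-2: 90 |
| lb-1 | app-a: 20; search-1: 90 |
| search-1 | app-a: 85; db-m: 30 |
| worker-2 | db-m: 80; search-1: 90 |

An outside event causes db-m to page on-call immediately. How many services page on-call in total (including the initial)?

4

Round 1 — db-m pages on-call (initial).
  search-1: +40 → 40 ≥ 40
  worker-2: +90 → 90 ≥ 80
Round 2 — search-1, worker-2 page on-call.
  app-a: +85 → 85 ≥ 50
Round 3 — app-a pages on-call.
  lb-1: +25 → 25 < 40
No further pages.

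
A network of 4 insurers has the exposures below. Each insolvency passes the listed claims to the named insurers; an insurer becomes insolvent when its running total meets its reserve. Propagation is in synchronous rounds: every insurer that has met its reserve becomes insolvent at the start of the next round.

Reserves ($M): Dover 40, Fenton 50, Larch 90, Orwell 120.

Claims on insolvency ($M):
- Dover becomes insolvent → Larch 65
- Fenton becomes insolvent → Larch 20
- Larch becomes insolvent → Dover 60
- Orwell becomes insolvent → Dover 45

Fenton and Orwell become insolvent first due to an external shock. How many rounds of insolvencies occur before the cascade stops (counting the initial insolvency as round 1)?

2

Round 1 — Fenton, Orwell become insolvent (initial).
  Dover: +45 → 45 ≥ 40
  Larch: +20 → 20 < 90
Round 2 — Dover becomes insolvent.
  Larch: +65 → 85 < 90
No further insolvencies.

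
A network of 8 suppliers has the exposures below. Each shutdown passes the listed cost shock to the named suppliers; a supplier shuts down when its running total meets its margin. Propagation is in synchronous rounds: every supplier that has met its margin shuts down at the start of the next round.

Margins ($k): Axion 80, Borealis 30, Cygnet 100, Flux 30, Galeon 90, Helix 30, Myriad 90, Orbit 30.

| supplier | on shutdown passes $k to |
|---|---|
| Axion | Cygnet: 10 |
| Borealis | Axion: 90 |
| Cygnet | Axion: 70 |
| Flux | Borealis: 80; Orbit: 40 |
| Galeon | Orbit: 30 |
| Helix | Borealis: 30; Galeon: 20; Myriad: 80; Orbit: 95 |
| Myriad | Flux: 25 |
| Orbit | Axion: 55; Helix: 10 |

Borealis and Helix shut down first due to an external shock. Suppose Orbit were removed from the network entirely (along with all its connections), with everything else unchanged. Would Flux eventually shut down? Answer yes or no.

no

With Orbit removed:
Round 1 — Borealis, Helix shut down (initial).
  Axion: +90 → 90 ≥ 80
  Galeon: +20 → 20 < 90
  Myriad: +80 → 80 < 90
Round 2 — Axion shuts down.
  Cygnet: +10 → 10 < 100
No further shutdowns.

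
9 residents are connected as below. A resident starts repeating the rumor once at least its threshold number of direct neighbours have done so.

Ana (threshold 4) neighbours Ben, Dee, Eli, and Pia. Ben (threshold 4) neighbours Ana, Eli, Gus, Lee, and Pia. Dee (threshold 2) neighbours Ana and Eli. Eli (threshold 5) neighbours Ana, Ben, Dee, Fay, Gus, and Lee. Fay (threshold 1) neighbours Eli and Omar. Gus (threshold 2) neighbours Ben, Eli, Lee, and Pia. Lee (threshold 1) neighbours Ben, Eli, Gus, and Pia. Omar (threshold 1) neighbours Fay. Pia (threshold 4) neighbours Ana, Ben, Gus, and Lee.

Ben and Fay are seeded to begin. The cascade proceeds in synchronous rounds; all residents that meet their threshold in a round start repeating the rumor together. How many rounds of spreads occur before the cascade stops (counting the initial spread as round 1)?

3

Round 1 — Ben, Fay start repeating the rumor (initial).
Round 2 — checking thresholds:
  Ana: 1 of 4 neighbours < 4, not yet.
  Eli: 2 of 6 neighbours < 5, not yet.
  Gus: 1 of 4 neighbours < 2, not yet.
  Lee: 1 of 4 neighbours ≥ 1, starts repeating the rumor.
  Omar: 1 of 1 neighbours ≥ 1, starts repeating the rumor.
  Pia: 1 of 4 neighbours < 4, not yet.
Round 3 — checking thresholds:
  Ana: 1 of 4 neighbours < 4, not yet.
  Eli: 3 of 6 neighbours < 5, not yet.
  Gus: 2 of 4 neighbours ≥ 2, starts repeating the rumor.
  Pia: 2 of 4 neighbours < 4, not yet.
Round 4 — no new spreads; cascade stops.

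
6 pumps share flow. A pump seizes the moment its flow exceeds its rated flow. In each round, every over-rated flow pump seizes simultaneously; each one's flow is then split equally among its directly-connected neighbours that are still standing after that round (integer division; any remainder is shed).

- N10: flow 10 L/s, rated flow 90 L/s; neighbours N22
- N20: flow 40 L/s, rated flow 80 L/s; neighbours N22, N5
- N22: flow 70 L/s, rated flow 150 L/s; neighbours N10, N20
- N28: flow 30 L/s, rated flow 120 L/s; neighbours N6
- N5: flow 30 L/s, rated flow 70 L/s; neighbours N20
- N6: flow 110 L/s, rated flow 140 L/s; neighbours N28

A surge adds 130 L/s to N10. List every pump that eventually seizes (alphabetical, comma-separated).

N10, N20, N22, N5

Round 1 — N10 at 140 > 90. N10 seizes.
  N10 sheds 140 L/s to N22: 140 each.
    N22: 70+140 = 210 > 150
Round 2 — N22 seizes.
  N22 sheds 210 L/s to N20: 210 each.
    N20: 40+210 = 250 > 80
Round 3 — N20 seizes.
  N20 sheds 250 L/s to N5: 250 each.
    N5: 30+250 = 280 > 70
Round 4 — N5 seizes.
  N5 sheds 280 L/s: no online neighbours, lost.
No further seizures.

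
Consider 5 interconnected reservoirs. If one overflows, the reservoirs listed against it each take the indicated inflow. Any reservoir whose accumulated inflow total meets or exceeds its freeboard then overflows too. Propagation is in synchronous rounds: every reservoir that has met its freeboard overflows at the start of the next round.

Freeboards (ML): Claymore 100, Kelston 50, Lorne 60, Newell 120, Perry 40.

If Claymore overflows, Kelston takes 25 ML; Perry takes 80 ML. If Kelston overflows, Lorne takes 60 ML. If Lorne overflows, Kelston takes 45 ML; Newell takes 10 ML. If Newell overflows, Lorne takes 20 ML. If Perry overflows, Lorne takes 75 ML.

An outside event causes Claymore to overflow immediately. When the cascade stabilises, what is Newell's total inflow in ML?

Round 1 — Claymore overflows (initial).
  Kelston: +25 → 25 < 50
  Perry: +80 → 80 ≥ 40
Round 2 — Perry overflows.
  Lorne: +75 → 75 ≥ 60
Round 3 — Lorne overflows.
  Kelston: +45 → 70 ≥ 50
  Newell: +10 → 10 < 120
Round 4 — Kelston overflows.
No further overflows.

10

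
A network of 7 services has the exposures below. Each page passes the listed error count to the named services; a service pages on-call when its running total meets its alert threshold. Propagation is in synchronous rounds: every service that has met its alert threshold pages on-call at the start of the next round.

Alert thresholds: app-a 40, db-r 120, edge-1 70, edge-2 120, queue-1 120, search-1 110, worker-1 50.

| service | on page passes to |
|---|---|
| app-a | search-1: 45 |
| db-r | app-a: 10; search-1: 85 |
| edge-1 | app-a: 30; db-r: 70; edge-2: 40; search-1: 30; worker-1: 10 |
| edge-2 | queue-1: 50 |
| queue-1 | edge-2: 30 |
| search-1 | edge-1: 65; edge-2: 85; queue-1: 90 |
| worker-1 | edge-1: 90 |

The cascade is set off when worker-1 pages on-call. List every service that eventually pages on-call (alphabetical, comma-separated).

edge-1, worker-1

Round 1 — worker-1 pages on-call (initial).
  edge-1: +90 → 90 ≥ 70
Round 2 — edge-1 pages on-call.
  app-a: +30 → 30 < 40
  db-r: +70 → 70 < 120
  edge-2: +40 → 40 < 120
  search-1: +30 → 30 < 110
No further pages.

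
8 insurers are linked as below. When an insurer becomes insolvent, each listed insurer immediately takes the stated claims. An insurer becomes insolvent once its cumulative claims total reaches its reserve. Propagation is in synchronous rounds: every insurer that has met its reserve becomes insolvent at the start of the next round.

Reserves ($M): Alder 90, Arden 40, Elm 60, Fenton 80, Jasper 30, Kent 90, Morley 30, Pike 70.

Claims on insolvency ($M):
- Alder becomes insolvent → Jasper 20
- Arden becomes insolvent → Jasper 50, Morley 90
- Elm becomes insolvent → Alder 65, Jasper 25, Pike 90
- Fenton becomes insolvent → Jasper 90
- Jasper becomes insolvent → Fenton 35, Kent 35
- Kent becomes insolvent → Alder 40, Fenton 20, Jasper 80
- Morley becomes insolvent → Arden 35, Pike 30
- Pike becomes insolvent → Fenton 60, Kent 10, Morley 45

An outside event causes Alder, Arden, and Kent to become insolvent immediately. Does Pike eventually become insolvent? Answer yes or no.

no

Round 1 — Alder, Arden, Kent become insolvent (initial).
  Fenton: +20 → 20 < 80
  Jasper: +20+50+80 → 150 ≥ 30
  Morley: +90 → 90 ≥ 30
Round 2 — Jasper, Morley become insolvent.
  Fenton: +35 → 55 < 80
  Pike: +30 → 30 < 70
No further insolvencies.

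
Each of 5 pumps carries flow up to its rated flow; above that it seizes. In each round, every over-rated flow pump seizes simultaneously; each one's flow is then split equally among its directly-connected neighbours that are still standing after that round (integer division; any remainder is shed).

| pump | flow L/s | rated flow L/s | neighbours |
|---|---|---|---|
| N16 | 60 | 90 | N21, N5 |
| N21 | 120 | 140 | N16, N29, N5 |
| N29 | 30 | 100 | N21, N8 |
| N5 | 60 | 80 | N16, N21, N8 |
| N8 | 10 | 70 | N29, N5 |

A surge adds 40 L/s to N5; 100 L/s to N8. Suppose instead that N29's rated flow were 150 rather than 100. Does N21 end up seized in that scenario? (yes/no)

yes

With N29's rated flow at 150:
Round 1 — N5 at 100 > 80; N8 at 110 > 70. N5, N8 seize.
  N5 sheds 100 L/s to N16, N21: 50 each.
    N16: 60+50 = 110 > 90
    N21: 120+50 = 170 > 140
  N8 sheds 110 L/s to N29: 110 each.
    N29: 30+110 = 140 ≤ 150
Round 2 — N16, N21 seize.
  N16 sheds 110 L/s: no online neighbours, lost.
  N21 sheds 170 L/s to N29: 170 each.
    N29: 140+170 = 310 > 150
Round 3 — N29 seizes.
  N29 sheds 310 L/s: no online neighbours, lost.
No further seizures.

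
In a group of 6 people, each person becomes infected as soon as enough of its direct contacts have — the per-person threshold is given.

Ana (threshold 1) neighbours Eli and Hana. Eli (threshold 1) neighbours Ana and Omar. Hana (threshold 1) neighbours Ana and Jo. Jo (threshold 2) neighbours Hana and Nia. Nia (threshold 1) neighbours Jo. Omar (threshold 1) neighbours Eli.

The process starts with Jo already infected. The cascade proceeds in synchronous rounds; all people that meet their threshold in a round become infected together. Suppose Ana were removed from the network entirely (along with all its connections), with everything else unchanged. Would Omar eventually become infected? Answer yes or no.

no

With Ana removed:
Round 1 — Jo becomes infected (initial).
Round 2 — checking thresholds:
  Hana: 1 of 1 neighbours ≥ 1, becomes infected.
  Nia: 1 of 1 neighbours ≥ 1, becomes infected.
Round 3 — no new infections; cascade stops.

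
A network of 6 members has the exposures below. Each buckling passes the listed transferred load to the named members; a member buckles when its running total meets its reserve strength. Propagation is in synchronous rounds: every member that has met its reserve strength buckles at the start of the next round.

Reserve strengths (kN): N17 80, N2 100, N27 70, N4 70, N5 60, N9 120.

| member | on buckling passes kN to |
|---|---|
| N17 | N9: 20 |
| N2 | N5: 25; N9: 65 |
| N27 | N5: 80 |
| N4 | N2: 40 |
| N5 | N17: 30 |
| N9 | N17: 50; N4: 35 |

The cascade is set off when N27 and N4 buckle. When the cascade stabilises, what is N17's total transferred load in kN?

30

Round 1 — N27, N4 buckle (initial).
  N2: +40 → 40 < 100
  N5: +80 → 80 ≥ 60
Round 2 — N5 buckles.
  N17: +30 → 30 < 80
No further bucklings.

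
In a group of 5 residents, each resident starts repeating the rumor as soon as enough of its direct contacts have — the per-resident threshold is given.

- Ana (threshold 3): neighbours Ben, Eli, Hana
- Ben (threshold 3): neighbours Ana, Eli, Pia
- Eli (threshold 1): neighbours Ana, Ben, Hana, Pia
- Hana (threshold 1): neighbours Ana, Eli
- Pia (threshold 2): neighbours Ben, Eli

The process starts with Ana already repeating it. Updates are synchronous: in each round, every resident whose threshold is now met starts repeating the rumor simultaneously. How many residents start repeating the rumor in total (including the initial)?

Round 1 — Ana starts repeating the rumor (initial).
Round 2 — checking thresholds:
  Ben: 1 of 3 neighbours < 3, not yet.
  Eli: 1 of 4 neighbours ≥ 1, starts repeating the rumor.
  Hana: 1 of 2 neighbours ≥ 1, starts repeating the rumor.
Round 3 — no new spreads; cascade stops.

3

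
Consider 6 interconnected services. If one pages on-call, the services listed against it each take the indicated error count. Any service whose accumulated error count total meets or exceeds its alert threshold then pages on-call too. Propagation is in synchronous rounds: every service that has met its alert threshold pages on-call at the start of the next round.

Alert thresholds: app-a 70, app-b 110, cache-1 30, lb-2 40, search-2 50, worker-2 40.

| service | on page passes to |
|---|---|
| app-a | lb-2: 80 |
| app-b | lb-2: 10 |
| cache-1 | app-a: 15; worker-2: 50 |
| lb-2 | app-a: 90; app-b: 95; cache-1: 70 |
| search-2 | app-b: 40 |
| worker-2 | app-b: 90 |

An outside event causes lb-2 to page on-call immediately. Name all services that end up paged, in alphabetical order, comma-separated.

app-a, app-b, cache-1, lb-2, worker-2

Round 1 — lb-2 pages on-call (initial).
  app-a: +90 → 90 ≥ 70
  app-b: +95 → 95 < 110
  cache-1: +70 → 70 ≥ 30
Round 2 — app-a, cache-1 page on-call.
  worker-2: +50 → 50 ≥ 40
Round 3 — worker-2 pages on-call.
  app-b: +90 → 185 ≥ 110
Round 4 — app-b pages on-call.
No further pages.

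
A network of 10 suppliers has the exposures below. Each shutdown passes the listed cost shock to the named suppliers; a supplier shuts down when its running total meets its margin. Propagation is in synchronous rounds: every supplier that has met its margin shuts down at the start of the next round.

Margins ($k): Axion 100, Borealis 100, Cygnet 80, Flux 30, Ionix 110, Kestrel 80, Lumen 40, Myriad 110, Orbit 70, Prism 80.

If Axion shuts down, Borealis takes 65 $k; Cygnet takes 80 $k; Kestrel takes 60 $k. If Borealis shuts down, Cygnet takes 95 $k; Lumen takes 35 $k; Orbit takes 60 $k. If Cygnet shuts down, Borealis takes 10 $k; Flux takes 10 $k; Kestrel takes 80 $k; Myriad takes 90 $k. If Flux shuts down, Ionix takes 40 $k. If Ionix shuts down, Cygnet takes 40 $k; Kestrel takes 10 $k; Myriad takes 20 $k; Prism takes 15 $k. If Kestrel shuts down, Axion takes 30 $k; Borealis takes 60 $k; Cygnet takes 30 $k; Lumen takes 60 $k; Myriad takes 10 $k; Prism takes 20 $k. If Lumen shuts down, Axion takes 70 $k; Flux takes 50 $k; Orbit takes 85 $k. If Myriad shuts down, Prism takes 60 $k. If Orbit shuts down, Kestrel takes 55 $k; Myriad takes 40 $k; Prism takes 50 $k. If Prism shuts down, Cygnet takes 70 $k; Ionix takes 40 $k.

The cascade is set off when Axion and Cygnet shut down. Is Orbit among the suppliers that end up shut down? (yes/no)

Round 1 — Axion, Cygnet shut down (initial).
  Borealis: +65+10 → 75 < 100
  Flux: +10 → 10 < 30
  Kestrel: +60+80 → 140 ≥ 80
  Myriad: +90 → 90 < 110
Round 2 — Kestrel shuts down.
  Borealis: +60 → 135 ≥ 100
  Lumen: +60 → 60 ≥ 40
  Myriad: +10 → 100 < 110
  Prism: +20 → 20 < 80
Round 3 — Borealis, Lumen shut down.
  Flux: +50 → 60 ≥ 30
  Orbit: +60+85 → 145 ≥ 70
Round 4 — Flux, Orbit shut down.
  Ionix: +40 → 40 < 110
  Myriad: +40 → 140 ≥ 110
  Prism: +50 → 70 < 80
Round 5 — Myriad shuts down.
  Prism: +60 → 130 ≥ 80
Round 6 — Prism shuts down.
  Ionix: +40 → 80 < 110
No further shutdowns.

yes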